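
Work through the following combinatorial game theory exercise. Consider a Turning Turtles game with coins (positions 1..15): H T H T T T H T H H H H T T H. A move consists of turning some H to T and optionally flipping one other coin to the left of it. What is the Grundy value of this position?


Coins: H T H T T T H T H H H H T T H
Key fact: a single head at position k behaves exactly like a Nim heap of size k (turning it to T and optionally flipping a coin at j < k corresponds to moving the heap from k to j, or to 0), and heads combine as a disjunctive sum (two heads at the same place would cancel, matching j XOR j = 0). So the Nim-value is the XOR of the 1-indexed positions of the heads.
Face-up positions (1-indexed): [1, 3, 7, 9, 10, 11, 12, 15]
XOR 0 with 1: 0 XOR 1 = 1
XOR 1 with 3: 1 XOR 3 = 2
XOR 2 with 7: 2 XOR 7 = 5
XOR 5 with 9: 5 XOR 9 = 12
XOR 12 with 10: 12 XOR 10 = 6
XOR 6 with 11: 6 XOR 11 = 13
XOR 13 with 12: 13 XOR 12 = 1
XOR 1 with 15: 1 XOR 15 = 14
Nim-value = 14

14


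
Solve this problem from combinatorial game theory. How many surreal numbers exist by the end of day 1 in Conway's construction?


Day 0: {|} = 0 is born. Count = 1.
Day n: the number of surreal numbers born by day n is 2^(n+1) - 1.
By day 0: 2^1 - 1 = 1
By day 1: 2^2 - 1 = 3
By day 1: 3 surreal numbers.

3


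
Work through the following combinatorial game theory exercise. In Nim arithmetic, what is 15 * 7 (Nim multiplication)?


Nim multiplication is bilinear over XOR: (u XOR v) * w = (u*w) XOR (v*w).
So we split each operand into its bit components and XOR the pairwise Nim products.
15 = 1 + 2 + 4 + 8 (as XOR of powers of 2).
7 = 1 + 2 + 4 (as XOR of powers of 2).
Using the standard Nim-product table on single bits:
  2*2 = 3,   2*4 = 8,   2*8 = 12,
  4*4 = 6,   4*8 = 11,  8*8 = 13,
and  1*x = x (identity), k*l = l*k (commutative).
Pairwise Nim products:
  1 * 1 = 1
  1 * 2 = 2
  1 * 4 = 4
  2 * 1 = 2
  2 * 2 = 3
  2 * 4 = 8
  4 * 1 = 4
  4 * 2 = 8
  4 * 4 = 6
  8 * 1 = 8
  8 * 2 = 12
  8 * 4 = 11
XOR them: 1 XOR 2 XOR 4 XOR 2 XOR 3 XOR 8 XOR 4 XOR 8 XOR 6 XOR 8 XOR 12 XOR 11 = 11.
Result: 15 * 7 = 11 (in Nim).

11


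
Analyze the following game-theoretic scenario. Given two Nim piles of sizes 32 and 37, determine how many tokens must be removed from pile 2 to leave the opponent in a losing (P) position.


Piles: 32 and 37
Current XOR: 32 XOR 37 = 5 (non-zero, so this is an N-position).
To make the XOR zero, we need to find a move that balances the piles.
For pile 2 (size 37): target = 37 XOR 5 = 32
We reduce pile 2 from 37 to 32.
Tokens removed: 37 - 32 = 5
Verification: 32 XOR 32 = 0

5


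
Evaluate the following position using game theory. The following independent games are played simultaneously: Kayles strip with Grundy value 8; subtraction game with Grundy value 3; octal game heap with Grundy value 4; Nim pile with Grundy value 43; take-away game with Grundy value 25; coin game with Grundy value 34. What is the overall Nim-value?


By the Sprague-Grundy theorem, the Grundy value of a sum of games is the XOR of individual Grundy values.
Kayles strip: Grundy value = 8. Running XOR: 0 XOR 8 = 8
subtraction game: Grundy value = 3. Running XOR: 8 XOR 3 = 11
octal game heap: Grundy value = 4. Running XOR: 11 XOR 4 = 15
Nim pile: Grundy value = 43. Running XOR: 15 XOR 43 = 36
take-away game: Grundy value = 25. Running XOR: 36 XOR 25 = 61
coin game: Grundy value = 34. Running XOR: 61 XOR 34 = 31
The combined Grundy value is 31.

31


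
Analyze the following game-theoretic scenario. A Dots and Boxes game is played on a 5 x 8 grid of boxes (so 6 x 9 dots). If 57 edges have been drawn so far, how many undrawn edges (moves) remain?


Grid: 5 x 8 boxes, i.e. 6 rows and 9 columns of dots.
Horizontal edges: (rows + 1) * cols = 6 * 8 = 48
Vertical edges: rows * (cols + 1) = 5 * 9 = 45
Total edges: 48 + 45 = 93
Edges drawn: 57
Remaining: 93 - 57 = 36

36


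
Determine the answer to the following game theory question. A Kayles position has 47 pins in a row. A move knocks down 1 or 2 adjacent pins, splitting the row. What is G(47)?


Kayles: a move removes 1 or 2 adjacent pins from a contiguous row.
Removing pins from a row of k leaves two independent rows (a, b) with a + b = k - 1 (one pin) or a + b = k - 2 (two pins); an end removal gives a = 0.
By Sprague-Grundy, G(k) = mex{ G(a) XOR G(b) } over all these splits. G(0) = 0.
G(1): splits (0,0):0^0=0 -> mex({0}) = 1
G(2): splits (0,1):0^1=1 (0,0):0^0=0 -> mex({0, 1}) = 2
G(3): splits (0,2):0^2=2 (1,1):1^1=0 (0,1):0^1=1 -> mex({0, 1, 2}) = 3
G(4): splits (0,3):0^3=3 (1,2):1^2=3 (0,2):0^2=2 (1,1):1^1=0 -> mex({0, 2, 3}) = 1
G(5): splits (0,4):0^1=1 (1,3):1^3=2 (2,2):2^2=0 (0,3):0^3=3 (1,2):1^2=3 -> mex({0, 1, 2, 3}) = 4
G(6) = mex({0, 1, 2, 4}) = 3
G(7) = mex({0, 1, 3, 4, 5}) = 2
G(8) = mex({0, 2, 3, 5, 6}) = 1
G(9) = mex({0, 1, 2, 3, 6, 7}) = 4
G(10) = mex({0, 1, 3, 4, 5, 7}) = 2
G(11) = mex({0, 1, 2, 3, 4, 5}) = 6
G(12) = mex({0, 1, 2, 3, 5, 6, 7}) = 4
G(13) = mex({0, 2, 3, 4, 6, 7}) = 1
G(14) = mex({0, 1, 4, 5, 6, 7}) = 2
G(15) = mex({0, 1, 2, 3, 4, 5, 6}) = 7
G(16) = mex({0, 2, 3, 5, 6, 7}) = 1
G(17) = mex({0, 1, 2, 3, 5, 6, 7}) = 4
G(18) = mex({0, 1, 2, 4, 5, 6}) = 3
G(19) = mex({0, 1, 3, 4, 5, 7}) = 2
G(20) = mex({0, 2, 3, 4, 5, 6, 7}) = 1
G(21) = mex({0, 1, 2, 3, 5, 6, 7}) = 4
G(22) = mex({0, 1, 2, 3, 4, 5, 7}) = 6
G(23) = mex({0, 1, 2, 3, 4, 5, 6}) = 7
G(24) = mex({0, 1, 2, 3, 5, 6, 7}) = 4
G(25) = mex({0, 2, 3, 4, 6, 7}) = 1
G(26) = mex({0, 1, 3, 4, 5, 6, 7}) = 2
G(27) = mex({0, 1, 2, 3, 4, 5, 6, 7}) = 8
G(28) = mex({0, 1, 2, 3, 4, 6, 7, 8}) = 5
G(29) = mex({0, 1, 2, 3, 5, 6, 7, 8, 9}) = 4
G(30) = mex({0, 1, 2, 3, 4, 5, 6, 9, 10}) = 7
G(31) = mex({0, 1, 3, 4, 5, 7, 10, 11}) = 2
G(32) = mex({0, 2, 3, 4, 5, 6, 7, 9, 11}) = 1
G(33) = mex({0, 1, 2, 3, 4, 5, 6, 7, 9, 12}) = 8
G(34) = mex({0, 1, 2, 3, 4, 5, 7, 8, 11, 12}) = 6
G(35) = mex({0, 1, 2, 3, 4, 5, 6, 8, 9, 10, 11}) = 7
G(36) = mex({0, 1, 2, 3, 5, 6, 7, 9, 10}) = 4
G(37) = mex({0, 2, 3, 4, 6, 7, 9, 10, 11, 12}) = 1
G(38) = mex({0, 1, 3, 4, 5, 6, 7, 9, 10, 11, 12}) = 2
G(39) = mex({0, 1, 2, 4, 5, 6, 7, 9, 10, 12, 14}) = 3
G(40) = mex({0, 2, 3, 4, 6, 7, 11, 12, 14}) = 1
G(41) = mex({0, 1, 2, 3, 5, 6, 7, 9, 10, 11, 12}) = 4
G(42) = mex({0, 1, 2, 3, 4, 5, 6, 9, 10}) = 7
G(43) = mex({0, 1, 3, 4, 5, 7, 9, 10, 12, 15}) = 2
G(44) = mex({0, 2, 3, 4, 5, 6, 7, 9, 10, 12, 15}) = 1
G(45) = mex({0, 1, 2, 3, 4, 5, 6, 7, 9, 10, 12, 14}) = 8
G(46) = mex({0, 1, 3, 4, 5, 7, 8, 11, 12, 14}) = 2
G(47) = mex({0, 1, 2, 3, 4, 5, 6, 8, 9, 10, 11, 12}) = 7
Therefore G(47) = 7.

7


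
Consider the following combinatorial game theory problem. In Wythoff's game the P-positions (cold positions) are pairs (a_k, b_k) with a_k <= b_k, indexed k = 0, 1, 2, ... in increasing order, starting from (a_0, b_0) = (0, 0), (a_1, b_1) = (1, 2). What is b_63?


By Wythoff's theorem, a_k = floor(k * phi) and b_k = floor(k * phi^2) = a_k + k, where phi = (1 + sqrt(5))/2 is the golden ratio.
phi = (1 + sqrt(5))/2 = 1.618034
phi^2 = phi + 1 = 2.618034
k = 63
k * phi^2 = 63 * 2.618034 = 164.936141
b_63 = floor(k * phi^2) = 164 (check: a_63 + k = 101 + 63 = 164)

164


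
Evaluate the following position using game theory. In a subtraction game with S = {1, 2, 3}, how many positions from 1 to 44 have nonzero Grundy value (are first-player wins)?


Subtraction set S = {1, 2, 3}, so G(n) = n mod 4.
G(n) = 0 when n is a multiple of 4.
Multiples of 4 in [1, 44]: 11
N-positions (nonzero Grundy) = 44 - 11 = 33

33


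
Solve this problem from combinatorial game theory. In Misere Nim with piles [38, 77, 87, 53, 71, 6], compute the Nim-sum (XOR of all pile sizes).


We need the XOR (exclusive or) of all pile sizes.
After XOR-ing pile 1 (size 38): 0 XOR 38 = 38
After XOR-ing pile 2 (size 77): 38 XOR 77 = 107
After XOR-ing pile 3 (size 87): 107 XOR 87 = 60
After XOR-ing pile 4 (size 53): 60 XOR 53 = 9
After XOR-ing pile 5 (size 71): 9 XOR 71 = 78
After XOR-ing pile 6 (size 6): 78 XOR 6 = 72
The Nim-value of this position is 72.

72


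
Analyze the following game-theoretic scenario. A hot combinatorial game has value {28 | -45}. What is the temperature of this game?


The game is {28 | -45}, a switch {a | b} with numbers a > b.
Cooling {a | b} by t gives {a - t | b + t}, which stops being hot when a - t = b + t, i.e. at t = (a - b)/2. So the temperature of a switch is (a - b)/2.
Temperature = (Left option - Right option) / 2
= (28 - (-45)) / 2
= 73 / 2
= 73/2

73/2


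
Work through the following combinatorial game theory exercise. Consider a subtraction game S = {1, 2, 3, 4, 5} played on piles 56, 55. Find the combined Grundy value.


Subtraction set: {1, 2, 3, 4, 5}
For this subtraction set, G(n) = n mod 6 (period = max + 1 = 6).
Pile 1 (size 56): G(56) = 56 mod 6 = 2
Pile 2 (size 55): G(55) = 55 mod 6 = 1
Total Grundy value = XOR of all: 2 XOR 1 = 3

3


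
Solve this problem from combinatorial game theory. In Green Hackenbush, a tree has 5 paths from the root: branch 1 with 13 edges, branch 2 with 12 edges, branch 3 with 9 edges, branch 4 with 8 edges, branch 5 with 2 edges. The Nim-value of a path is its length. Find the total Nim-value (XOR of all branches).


The tree has 5 branches from the ground vertex.
In Green Hackenbush, the Nim-value of a simple path of length k is k.
Branch 1: length 13, Nim-value = 13
Branch 2: length 12, Nim-value = 12
Branch 3: length 9, Nim-value = 9
Branch 4: length 8, Nim-value = 8
Branch 5: length 2, Nim-value = 2
Total Nim-value = XOR of all branch values:
0 XOR 13 = 13
13 XOR 12 = 1
1 XOR 9 = 8
8 XOR 8 = 0
0 XOR 2 = 2
Nim-value of the tree = 2

2


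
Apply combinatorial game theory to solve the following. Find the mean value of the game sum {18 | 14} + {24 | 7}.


G1 = {18 | 14}, G2 = {24 | 7}
Each is a switch {a | b} with numbers a > b; its mean value is (a + b)/2, and mean value is additive over game sums: m(G1 + G2) = m(G1) + m(G2).
Mean of G1 = (18 + (14))/2 = 32/2 = 16
Mean of G2 = (24 + (7))/2 = 31/2 = 31/2
Mean of G1 + G2 = 16 + 31/2 = 63/2

63/2


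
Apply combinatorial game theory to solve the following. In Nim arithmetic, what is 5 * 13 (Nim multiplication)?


Nim multiplication is bilinear over XOR: (u XOR v) * w = (u*w) XOR (v*w).
So we split each operand into its bit components and XOR the pairwise Nim products.
5 = 1 + 4 (as XOR of powers of 2).
13 = 1 + 4 + 8 (as XOR of powers of 2).
Using the standard Nim-product table on single bits:
  2*2 = 3,   2*4 = 8,   2*8 = 12,
  4*4 = 6,   4*8 = 11,  8*8 = 13,
and  1*x = x (identity), k*l = l*k (commutative).
Pairwise Nim products:
  1 * 1 = 1
  1 * 4 = 4
  1 * 8 = 8
  4 * 1 = 4
  4 * 4 = 6
  4 * 8 = 11
XOR them: 1 XOR 4 XOR 8 XOR 4 XOR 6 XOR 11 = 4.
Result: 5 * 13 = 4 (in Nim).

4


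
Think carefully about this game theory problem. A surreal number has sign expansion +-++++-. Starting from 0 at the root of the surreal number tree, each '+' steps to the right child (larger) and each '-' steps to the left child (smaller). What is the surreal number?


Sign expansion: +-++++-
Rule: track bounds (lo, hi), initially (-inf, +inf). On '+', the current value becomes lo and we move to the simplest number in (value, hi): value + 1 if hi = +inf, otherwise the midpoint (value + hi)/2. On '-', the current value becomes hi and we move to value - 1 if lo = -inf, otherwise the midpoint (lo + value)/2.
Start at 0.
Step 1: sign = +, move right. Bounds: (0, +inf). Value = 1
Step 2: sign = -, move left. Bounds: (0, 1). Value = 1/2
Step 3: sign = +, move right. Bounds: (1/2, 1). Value = 3/4
Step 4: sign = +, move right. Bounds: (3/4, 1). Value = 7/8
Step 5: sign = +, move right. Bounds: (7/8, 1). Value = 15/16
Step 6: sign = +, move right. Bounds: (15/16, 1). Value = 31/32
Step 7: sign = -, move left. Bounds: (15/16, 31/32). Value = 61/64
The surreal number with sign expansion +-++++- is 61/64.

61/64


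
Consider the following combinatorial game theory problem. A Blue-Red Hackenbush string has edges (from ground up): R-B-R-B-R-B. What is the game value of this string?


Edges (from ground): R-B-R-B-R-B
By Berlekamp's sign-expansion rule, a Blue-Red Hackenbush stalk has the value of the surreal number whose sign sequence is the edge sequence with B -> + and R -> -.
Sign sequence: -+-+-+
Trace the sign expansion in the surreal number tree, starting from 0:
Edge 1: R (sign -) -> bounds (-inf, 0), value = -1
Edge 2: B (sign +) -> bounds (-1, 0), value = -1/2
Edge 3: R (sign -) -> bounds (-1, -1/2), value = -3/4
Edge 4: B (sign +) -> bounds (-3/4, -1/2), value = -5/8
Edge 5: R (sign -) -> bounds (-3/4, -5/8), value = -11/16
Edge 6: B (sign +) -> bounds (-11/16, -5/8), value = -21/32
Game value = -21/32

-21/32


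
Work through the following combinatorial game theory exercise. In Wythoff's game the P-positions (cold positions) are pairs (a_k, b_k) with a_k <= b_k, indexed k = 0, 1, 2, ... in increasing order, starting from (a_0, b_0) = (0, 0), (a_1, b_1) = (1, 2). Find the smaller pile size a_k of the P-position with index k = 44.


By Wythoff's theorem, a_k = floor(k * phi) and b_k = floor(k * phi^2) = a_k + k, where phi = (1 + sqrt(5))/2 is the golden ratio.
phi = (1 + sqrt(5))/2 = 1.618034
k = 44
k * phi = 44 * 1.618034 = 71.193496
a_44 = floor(k * phi) = 71

71


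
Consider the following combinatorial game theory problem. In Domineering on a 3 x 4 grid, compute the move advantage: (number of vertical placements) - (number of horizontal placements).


Board is 3 x 4 (rows x cols).
Left (vertical) placements: (rows-1) * cols = 2 * 4 = 8
Right (horizontal) placements: rows * (cols-1) = 3 * 3 = 9
Advantage = Left - Right = 8 - 9 = -1

-1


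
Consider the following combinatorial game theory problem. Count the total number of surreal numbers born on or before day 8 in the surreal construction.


Day 0: {|} = 0 is born. Count = 1.
Day n: the number of surreal numbers born by day n is 2^(n+1) - 1.
By day 0: 2^1 - 1 = 1
By day 1: 2^2 - 1 = 3
By day 2: 2^3 - 1 = 7
By day 3: 2^4 - 1 = 15
By day 4: 2^5 - 1 = 31
By day 5: 2^6 - 1 = 63
By day 6: 2^7 - 1 = 127
By day 7: 2^8 - 1 = 255
By day 8: 2^9 - 1 = 511
By day 8: 511 surreal numbers.

511


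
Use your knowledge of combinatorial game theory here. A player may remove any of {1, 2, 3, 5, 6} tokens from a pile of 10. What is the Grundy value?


The subtraction set is S = {1, 2, 3, 5, 6}.
G(k) = mex{ G(k - s) : s in S, s <= k }. We compute iteratively: G(0) = 0.
G(1) = mex({0}) = 1
G(2) = mex({0, 1}) = 2
G(3) = mex({0, 1, 2}) = 3
G(4) = mex({1, 2, 3}) = 0
G(5) = mex({0, 2, 3}) = 1
G(6) = mex({0, 1, 3}) = 2
G(7) = mex({0, 1, 2}) = 3
G(8) = mex({1, 2, 3}) = 0
G(9) = mex({0, 2, 3}) = 1
Observe that G(4)..G(9) = 0, 1, 2, 3, 0, 1 repeats G(0)..G(5) = 0, 1, 2, 3, 0, 1.
For k >= max(S) = 6, G(k) is determined by the previous 6 values G(k-6)..G(k-1); a window of 6 consecutive values has recurred shifted by 4, so by induction G(k + 4) = G(k) for all k >= 0: the sequence is periodic from the start with period 4.
One period: G(0..3) = 0, 1, 2, 3.
10 mod 4 = 2, so G(10) = G(2) = 2.

2


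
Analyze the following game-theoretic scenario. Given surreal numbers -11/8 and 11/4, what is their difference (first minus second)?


x = -11/8, y = 11/4
Converting to common denominator: 8
x = -11/8, y = 22/8
x - y = -11/8 - 11/4 = -33/8

-33/8


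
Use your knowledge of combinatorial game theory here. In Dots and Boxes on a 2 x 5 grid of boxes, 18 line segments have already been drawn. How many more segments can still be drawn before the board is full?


Grid: 2 x 5 boxes, i.e. 3 rows and 6 columns of dots.
Horizontal edges: (rows + 1) * cols = 3 * 5 = 15
Vertical edges: rows * (cols + 1) = 2 * 6 = 12
Total edges: 15 + 12 = 27
Edges drawn: 18
Remaining: 27 - 18 = 9

9


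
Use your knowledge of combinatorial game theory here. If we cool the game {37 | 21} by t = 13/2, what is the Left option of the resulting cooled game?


Original game: {37 | 21} (a switch {a | b} with a > b).
Cooling by t (for t below the temperature (a - b)/2 = 8) taxes each move by t: {a | b} cooled by t is {a - t | b + t}.
Cooling amount: t = 13/2
Cooled Left option: 37 - 13/2 = 61/2
Cooled Right option: 21 + 13/2 = 55/2
Cooled game: {61/2 | 55/2}
Left option = 61/2

61/2


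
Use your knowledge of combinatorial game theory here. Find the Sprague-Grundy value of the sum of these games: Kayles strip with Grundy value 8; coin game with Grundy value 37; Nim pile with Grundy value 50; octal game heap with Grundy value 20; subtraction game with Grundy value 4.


By the Sprague-Grundy theorem, the Grundy value of a sum of games is the XOR of individual Grundy values.
Kayles strip: Grundy value = 8. Running XOR: 0 XOR 8 = 8
coin game: Grundy value = 37. Running XOR: 8 XOR 37 = 45
Nim pile: Grundy value = 50. Running XOR: 45 XOR 50 = 31
octal game heap: Grundy value = 20. Running XOR: 31 XOR 20 = 11
subtraction game: Grundy value = 4. Running XOR: 11 XOR 4 = 15
The combined Grundy value is 15.

15


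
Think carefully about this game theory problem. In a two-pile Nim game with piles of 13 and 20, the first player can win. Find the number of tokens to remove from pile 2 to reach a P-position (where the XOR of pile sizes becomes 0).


Piles: 13 and 20
Current XOR: 13 XOR 20 = 25 (non-zero, so this is an N-position).
To make the XOR zero, we need to find a move that balances the piles.
For pile 2 (size 20): target = 20 XOR 25 = 13
We reduce pile 2 from 20 to 13.
Tokens removed: 20 - 13 = 7
Verification: 13 XOR 13 = 0

7


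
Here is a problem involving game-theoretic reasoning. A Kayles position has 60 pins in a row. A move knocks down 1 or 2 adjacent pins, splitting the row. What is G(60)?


Kayles: a move removes 1 or 2 adjacent pins from a contiguous row.
Removing pins from a row of k leaves two independent rows (a, b) with a + b = k - 1 (one pin) or a + b = k - 2 (two pins); an end removal gives a = 0.
By Sprague-Grundy, G(k) = mex{ G(a) XOR G(b) } over all these splits. G(0) = 0.
G(1): splits (0,0):0^0=0 -> mex({0}) = 1
G(2): splits (0,1):0^1=1 (0,0):0^0=0 -> mex({0, 1}) = 2
G(3): splits (0,2):0^2=2 (1,1):1^1=0 (0,1):0^1=1 -> mex({0, 1, 2}) = 3
G(4): splits (0,3):0^3=3 (1,2):1^2=3 (0,2):0^2=2 (1,1):1^1=0 -> mex({0, 2, 3}) = 1
G(5): splits (0,4):0^1=1 (1,3):1^3=2 (2,2):2^2=0 (0,3):0^3=3 (1,2):1^2=3 -> mex({0, 1, 2, 3}) = 4
G(6) = mex({0, 1, 2, 4}) = 3
G(7) = mex({0, 1, 3, 4, 5}) = 2
G(8) = mex({0, 2, 3, 5, 6}) = 1
G(9) = mex({0, 1, 2, 3, 6, 7}) = 4
G(10) = mex({0, 1, 3, 4, 5, 7}) = 2
G(11) = mex({0, 1, 2, 3, 4, 5}) = 6
G(12) = mex({0, 1, 2, 3, 5, 6, 7}) = 4
G(13) = mex({0, 2, 3, 4, 6, 7}) = 1
G(14) = mex({0, 1, 4, 5, 6, 7}) = 2
G(15) = mex({0, 1, 2, 3, 4, 5, 6}) = 7
G(16) = mex({0, 2, 3, 5, 6, 7}) = 1
G(17) = mex({0, 1, 2, 3, 5, 6, 7}) = 4
G(18) = mex({0, 1, 2, 4, 5, 6}) = 3
G(19) = mex({0, 1, 3, 4, 5, 7}) = 2
G(20) = mex({0, 2, 3, 4, 5, 6, 7}) = 1
G(21) = mex({0, 1, 2, 3, 5, 6, 7}) = 4
G(22) = mex({0, 1, 2, 3, 4, 5, 7}) = 6
G(23) = mex({0, 1, 2, 3, 4, 5, 6}) = 7
G(24) = mex({0, 1, 2, 3, 5, 6, 7}) = 4
G(25) = mex({0, 2, 3, 4, 6, 7}) = 1
G(26) = mex({0, 1, 3, 4, 5, 6, 7}) = 2
G(27) = mex({0, 1, 2, 3, 4, 5, 6, 7}) = 8
G(28) = mex({0, 1, 2, 3, 4, 6, 7, 8}) = 5
G(29) = mex({0, 1, 2, 3, 5, 6, 7, 8, 9}) = 4
G(30) = mex({0, 1, 2, 3, 4, 5, 6, 9, 10}) = 7
G(31) = mex({0, 1, 3, 4, 5, 7, 10, 11}) = 2
G(32) = mex({0, 2, 3, 4, 5, 6, 7, 9, 11}) = 1
G(33) = mex({0, 1, 2, 3, 4, 5, 6, 7, 9, 12}) = 8
G(34) = mex({0, 1, 2, 3, 4, 5, 7, 8, 11, 12}) = 6
G(35) = mex({0, 1, 2, 3, 4, 5, 6, 8, 9, 10, 11}) = 7
G(36) = mex({0, 1, 2, 3, 5, 6, 7, 9, 10}) = 4
G(37) = mex({0, 2, 3, 4, 6, 7, 9, 10, 11, 12}) = 1
G(38) = mex({0, 1, 3, 4, 5, 6, 7, 9, 10, 11, 12}) = 2
G(39) = mex({0, 1, 2, 4, 5, 6, 7, 9, 10, 12, 14}) = 3
G(40) = mex({0, 2, 3, 4, 6, 7, 11, 12, 14}) = 1
G(41) = mex({0, 1, 2, 3, 5, 6, 7, 9, 10, 11, 12}) = 4
G(42) = mex({0, 1, 2, 3, 4, 5, 6, 9, 10}) = 7
G(43) = mex({0, 1, 3, 4, 5, 7, 9, 10, 12, 15}) = 2
G(44) = mex({0, 2, 3, 4, 5, 6, 7, 9, 10, 12, 15}) = 1
G(45) = mex({0, 1, 2, 3, 4, 5, 6, 7, 9, 10, 12, 14}) = 8
G(46) = mex({0, 1, 3, 4, 5, 7, 8, 11, 12, 14}) = 2
G(47) = mex({0, 1, 2, 3, 4, 5, 6, 8, 9, 10, 11, 12}) = 7
G(48) = mex({0, 1, 2, 3, 5, 6, 7, 9, 10}) = 4
G(49) = mex({0, 2, 3, 4, 6, 7, 9, 10, 11, 12, 15}) = 1
G(50) = mex({0, 1, 4, 5, 6, 7, 9, 11, 12, 14, 15}) = 2
G(51) = mex({0, 1, 2, 3, 4, 5, 6, 7, 9, 12, 14, 15}) = 8
G(52) = mex({0, 2, 3, 4, 5, 6, 7, 8, 11, 12, 15}) = 1
G(53) = mex({0, 1, 2, 3, 5, 6, 7, 8, 9, 10, 11, 12}) = 4
G(54) = mex({0, 1, 2, 3, 4, 5, 6, 9, 10}) = 7
G(55) = mex({0, 1, 3, 4, 5, 7, 9, 10, 11, 12}) = 2
G(56) = mex({0, 2, 3, 4, 5, 6, 7, 9, 10, 11, 12, 13, 14}) = 1
G(57) = mex({0, 1, 2, 3, 5, 6, 7, 9, 10, 12, 13, 14, 15}) = 4
G(58) = mex({0, 1, 3, 4, 5, 7, 11, 12, 14, 15}) = 2
G(59) = mex({0, 1, 2, 3, 4, 5, 6, 9, 10, 11, 12, 15}) = 7
G(60) = mex({0, 1, 2, 3, 5, 6, 7, 9, 10}) = 4
Therefore G(60) = 4.

4


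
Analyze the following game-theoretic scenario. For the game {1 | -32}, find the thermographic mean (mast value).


Game = {1 | -32}, a switch {a | b} with numbers a > b.
Its thermograph has left wall a - t and right wall b + t, which meet at t = (a - b)/2, where both equal (a + b)/2. So the mast (mean value) is at (a + b)/2.
Mean = (1 + (-32))/2 = -31/2 = -31/2

-31/2


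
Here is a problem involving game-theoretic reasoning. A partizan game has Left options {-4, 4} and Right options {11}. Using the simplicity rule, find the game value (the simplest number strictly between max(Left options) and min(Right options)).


Left options: {-4, 4}, max = 4
Right options: {11}, min = 11
All options are numbers and max(Left) < min(Right), so by the simplicity theorem the value is the simplest (earliest-born) number strictly between 4 and 11.
Integers 5 through 10 all lie strictly between 4 and 11.
Among integers, the simplest (lowest birthday = smallest |n|; 0 is born on day 0, +-n on day n) is 5.
No non-integer in the interval can be simpler: if x is a non-integer in the interval, then floor(x) or ceil(x) also lies in the interval (the interval contains an integer), and both are proper prefixes of x's sign expansion, i.e. born earlier. So the game value is 5.
Game value = 5

5


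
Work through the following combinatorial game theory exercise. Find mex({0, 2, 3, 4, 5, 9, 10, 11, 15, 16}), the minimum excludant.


Set = {0, 2, 3, 4, 5, 9, 10, 11, 15, 16}
0 is in the set.
1 is NOT in the set. This is the mex.
mex = 1

1


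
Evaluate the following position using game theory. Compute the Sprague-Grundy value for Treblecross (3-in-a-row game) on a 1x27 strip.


Treblecross: place X on empty cells; 3-in-a-row wins.
Playing within two cells of an existing X lets the opponent win at once, so sensible play treats the cells i-2..i+2 around each X as dead. The player left with no safe cell loses, so this is a normal-play take-away game on strips of safe cells.
Placing X at cell i (0-indexed) of a strip of k safe cells leaves independent strips of sizes max(0, i-2) and max(0, k-i-3). Hence G(k) = mex{ G(max(0,i-2)) XOR G(max(0,k-i-3)) : 0 <= i < k }, with G(0) = 0.
G(1): splits (0,0):0^0=0 -> mex({0}) = 1
G(2): splits (0,0):0^0=0 -> mex({0}) = 1
G(3): splits (0,0):0^0=0 -> mex({0}) = 1
G(4): splits (0,1):0^1=1 (0,0):0^0=0 -> mex({0, 1}) = 2
G(5): splits (0,2):0^1=1 (0,1):0^1=1 (0,0):0^0=0 -> mex({0, 1}) = 2
G(6) = mex({1}) = 0
G(7) = mex({0, 1, 2}) = 3
G(8) = mex({0, 1, 2}) = 3
G(9) = mex({0, 2}) = 1
G(10) = mex({0, 2, 3}) = 1
G(11) = mex({0, 3}) = 1
G(12) = mex({1, 3}) = 0
G(13) = mex({0, 1, 2, 3}) = 4
G(14) = mex({0, 1, 2}) = 3
G(15) = mex({0, 1, 2}) = 3
G(16) = mex({0, 1, 2, 4}) = 3
G(17) = mex({0, 1, 3, 4}) = 2
G(18) = mex({0, 1, 3, 4}) = 2
G(19) = mex({0, 1, 3, 5}) = 2
G(20) = mex({0, 1, 2, 3, 5}) = 4
G(21) = mex({0, 1, 2, 3, 5}) = 4
G(22) = mex({1, 2, 6}) = 0
G(23) = mex({0, 1, 2, 3, 4, 6}) = 5
G(24) = mex({0, 1, 2, 3, 4}) = 5
G(25) = mex({0, 1, 3, 4, 7}) = 2
G(26) = mex({0, 1, 3, 4, 5, 7}) = 2
G(27) = mex({0, 1, 3, 5}) = 2
Therefore G(27) = 2.

2


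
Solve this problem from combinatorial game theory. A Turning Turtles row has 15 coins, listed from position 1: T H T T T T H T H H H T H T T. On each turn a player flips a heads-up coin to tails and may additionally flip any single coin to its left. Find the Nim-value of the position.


Coins: T H T T T T H T H H H T H T T
Key fact: a single head at position k behaves exactly like a Nim heap of size k (turning it to T and optionally flipping a coin at j < k corresponds to moving the heap from k to j, or to 0), and heads combine as a disjunctive sum (two heads at the same place would cancel, matching j XOR j = 0). So the Nim-value is the XOR of the 1-indexed positions of the heads.
Face-up positions (1-indexed): [2, 7, 9, 10, 11, 13]
XOR 0 with 2: 0 XOR 2 = 2
XOR 2 with 7: 2 XOR 7 = 5
XOR 5 with 9: 5 XOR 9 = 12
XOR 12 with 10: 12 XOR 10 = 6
XOR 6 with 11: 6 XOR 11 = 13
XOR 13 with 13: 13 XOR 13 = 0
Nim-value = 0

0


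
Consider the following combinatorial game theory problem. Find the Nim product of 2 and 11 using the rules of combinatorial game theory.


Nim multiplication is bilinear over XOR: (u XOR v) * w = (u*w) XOR (v*w).
So we split each operand into its bit components and XOR the pairwise Nim products.
2 = 2 (as XOR of powers of 2).
11 = 1 + 2 + 8 (as XOR of powers of 2).
Using the standard Nim-product table on single bits:
  2*2 = 3,   2*4 = 8,   2*8 = 12,
  4*4 = 6,   4*8 = 11,  8*8 = 13,
and  1*x = x (identity), k*l = l*k (commutative).
Pairwise Nim products:
  2 * 1 = 2
  2 * 2 = 3
  2 * 8 = 12
XOR them: 2 XOR 3 XOR 12 = 13.
Result: 2 * 11 = 13 (in Nim).

13


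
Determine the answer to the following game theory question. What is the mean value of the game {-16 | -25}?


Game = {-16 | -25}, a switch {a | b} with numbers a > b.
Its thermograph has left wall a - t and right wall b + t, which meet at t = (a - b)/2, where both equal (a + b)/2. So the mast (mean value) is at (a + b)/2.
Mean = (-16 + (-25))/2 = -41/2 = -41/2

-41/2


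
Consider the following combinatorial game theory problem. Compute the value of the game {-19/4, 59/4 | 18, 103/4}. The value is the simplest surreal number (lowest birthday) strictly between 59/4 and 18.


Left options: {-19/4, 59/4}, max = 59/4
Right options: {18, 103/4}, min = 18
All options are numbers and max(Left) < min(Right), so by the simplicity theorem the value is the simplest (earliest-born) number strictly between 59/4 and 18.
Integers 15 through 17 all lie strictly between 59/4 and 18.
Among integers, the simplest (lowest birthday = smallest |n|; 0 is born on day 0, +-n on day n) is 15.
No non-integer in the interval can be simpler: if x is a non-integer in the interval, then floor(x) or ceil(x) also lies in the interval (the interval contains an integer), and both are proper prefixes of x's sign expansion, i.e. born earlier. So the game value is 15.
Game value = 15

15


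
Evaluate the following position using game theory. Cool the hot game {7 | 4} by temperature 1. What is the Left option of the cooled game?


Original game: {7 | 4} (a switch {a | b} with a > b).
Cooling by t (for t below the temperature (a - b)/2 = 3/2) taxes each move by t: {a | b} cooled by t is {a - t | b + t}.
Cooling amount: t = 1
Cooled Left option: 7 - 1 = 6
Cooled Right option: 4 + 1 = 5
Cooled game: {6 | 5}
Left option = 6

6


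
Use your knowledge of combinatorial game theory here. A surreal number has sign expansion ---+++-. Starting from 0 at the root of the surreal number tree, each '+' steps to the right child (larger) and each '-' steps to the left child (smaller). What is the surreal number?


Sign expansion: ---+++-
Rule: track bounds (lo, hi), initially (-inf, +inf). On '+', the current value becomes lo and we move to the simplest number in (value, hi): value + 1 if hi = +inf, otherwise the midpoint (value + hi)/2. On '-', the current value becomes hi and we move to value - 1 if lo = -inf, otherwise the midpoint (lo + value)/2.
Start at 0.
Step 1: sign = -, move left. Bounds: (-inf, 0). Value = -1
Step 2: sign = -, move left. Bounds: (-inf, -1). Value = -2
Step 3: sign = -, move left. Bounds: (-inf, -2). Value = -3
Step 4: sign = +, move right. Bounds: (-3, -2). Value = -5/2
Step 5: sign = +, move right. Bounds: (-5/2, -2). Value = -9/4
Step 6: sign = +, move right. Bounds: (-9/4, -2). Value = -17/8
Step 7: sign = -, move left. Bounds: (-9/4, -17/8). Value = -35/16
The surreal number with sign expansion ---+++- is -35/16.

-35/16


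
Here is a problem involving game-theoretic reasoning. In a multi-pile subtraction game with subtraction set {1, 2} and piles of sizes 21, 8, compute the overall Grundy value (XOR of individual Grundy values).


Subtraction set: {1, 2}
For this subtraction set, G(n) = n mod 3 (period = max + 1 = 3).
Pile 1 (size 21): G(21) = 21 mod 3 = 0
Pile 2 (size 8): G(8) = 8 mod 3 = 2
Total Grundy value = XOR of all: 0 XOR 2 = 2

2


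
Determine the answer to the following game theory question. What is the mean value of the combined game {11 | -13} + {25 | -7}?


G1 = {11 | -13}, G2 = {25 | -7}
Each is a switch {a | b} with numbers a > b; its mean value is (a + b)/2, and mean value is additive over game sums: m(G1 + G2) = m(G1) + m(G2).
Mean of G1 = (11 + (-13))/2 = -2/2 = -1
Mean of G2 = (25 + (-7))/2 = 18/2 = 9
Mean of G1 + G2 = -1 + 9 = 8

8


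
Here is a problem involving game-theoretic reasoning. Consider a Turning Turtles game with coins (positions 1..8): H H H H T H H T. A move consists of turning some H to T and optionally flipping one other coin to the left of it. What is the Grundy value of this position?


Coins: H H H H T H H T
Key fact: a single head at position k behaves exactly like a Nim heap of size k (turning it to T and optionally flipping a coin at j < k corresponds to moving the heap from k to j, or to 0), and heads combine as a disjunctive sum (two heads at the same place would cancel, matching j XOR j = 0). So the Nim-value is the XOR of the 1-indexed positions of the heads.
Face-up positions (1-indexed): [1, 2, 3, 4, 6, 7]
XOR 0 with 1: 0 XOR 1 = 1
XOR 1 with 2: 1 XOR 2 = 3
XOR 3 with 3: 3 XOR 3 = 0
XOR 0 with 4: 0 XOR 4 = 4
XOR 4 with 6: 4 XOR 6 = 2
XOR 2 with 7: 2 XOR 7 = 5
Nim-value = 5

5


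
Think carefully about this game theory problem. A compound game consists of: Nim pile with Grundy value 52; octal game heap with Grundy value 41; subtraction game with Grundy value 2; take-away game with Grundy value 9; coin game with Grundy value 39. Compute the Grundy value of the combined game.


By the Sprague-Grundy theorem, the Grundy value of a sum of games is the XOR of individual Grundy values.
Nim pile: Grundy value = 52. Running XOR: 0 XOR 52 = 52
octal game heap: Grundy value = 41. Running XOR: 52 XOR 41 = 29
subtraction game: Grundy value = 2. Running XOR: 29 XOR 2 = 31
take-away game: Grundy value = 9. Running XOR: 31 XOR 9 = 22
coin game: Grundy value = 39. Running XOR: 22 XOR 39 = 49
The combined Grundy value is 49.

49


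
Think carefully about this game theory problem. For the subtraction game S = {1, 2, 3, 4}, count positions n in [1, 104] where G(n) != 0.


Subtraction set S = {1, 2, 3, 4}, so G(n) = n mod 5.
G(n) = 0 when n is a multiple of 5.
Multiples of 5 in [1, 104]: 20
N-positions (nonzero Grundy) = 104 - 20 = 84

84


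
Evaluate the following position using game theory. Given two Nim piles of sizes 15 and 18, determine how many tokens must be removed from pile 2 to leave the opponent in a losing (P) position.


Piles: 15 and 18
Current XOR: 15 XOR 18 = 29 (non-zero, so this is an N-position).
To make the XOR zero, we need to find a move that balances the piles.
For pile 2 (size 18): target = 18 XOR 29 = 15
We reduce pile 2 from 18 to 15.
Tokens removed: 18 - 15 = 3
Verification: 15 XOR 15 = 0

3


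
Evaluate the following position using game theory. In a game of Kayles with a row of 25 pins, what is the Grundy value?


Kayles: a move removes 1 or 2 adjacent pins from a contiguous row.
Removing pins from a row of k leaves two independent rows (a, b) with a + b = k - 1 (one pin) or a + b = k - 2 (two pins); an end removal gives a = 0.
By Sprague-Grundy, G(k) = mex{ G(a) XOR G(b) } over all these splits. G(0) = 0.
G(1): splits (0,0):0^0=0 -> mex({0}) = 1
G(2): splits (0,1):0^1=1 (0,0):0^0=0 -> mex({0, 1}) = 2
G(3): splits (0,2):0^2=2 (1,1):1^1=0 (0,1):0^1=1 -> mex({0, 1, 2}) = 3
G(4): splits (0,3):0^3=3 (1,2):1^2=3 (0,2):0^2=2 (1,1):1^1=0 -> mex({0, 2, 3}) = 1
G(5): splits (0,4):0^1=1 (1,3):1^3=2 (2,2):2^2=0 (0,3):0^3=3 (1,2):1^2=3 -> mex({0, 1, 2, 3}) = 4
G(6) = mex({0, 1, 2, 4}) = 3
G(7) = mex({0, 1, 3, 4, 5}) = 2
G(8) = mex({0, 2, 3, 5, 6}) = 1
G(9) = mex({0, 1, 2, 3, 6, 7}) = 4
G(10) = mex({0, 1, 3, 4, 5, 7}) = 2
G(11) = mex({0, 1, 2, 3, 4, 5}) = 6
G(12) = mex({0, 1, 2, 3, 5, 6, 7}) = 4
G(13) = mex({0, 2, 3, 4, 6, 7}) = 1
G(14) = mex({0, 1, 4, 5, 6, 7}) = 2
G(15) = mex({0, 1, 2, 3, 4, 5, 6}) = 7
G(16) = mex({0, 2, 3, 5, 6, 7}) = 1
G(17) = mex({0, 1, 2, 3, 5, 6, 7}) = 4
G(18) = mex({0, 1, 2, 4, 5, 6}) = 3
G(19) = mex({0, 1, 3, 4, 5, 7}) = 2
G(20) = mex({0, 2, 3, 4, 5, 6, 7}) = 1
G(21) = mex({0, 1, 2, 3, 5, 6, 7}) = 4
G(22) = mex({0, 1, 2, 3, 4, 5, 7}) = 6
G(23) = mex({0, 1, 2, 3, 4, 5, 6}) = 7
G(24) = mex({0, 1, 2, 3, 5, 6, 7}) = 4
G(25) = mex({0, 2, 3, 4, 6, 7}) = 1
Therefore G(25) = 1.

1


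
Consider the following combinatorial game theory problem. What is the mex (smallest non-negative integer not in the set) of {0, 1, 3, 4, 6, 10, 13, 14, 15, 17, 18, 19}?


Set = {0, 1, 3, 4, 6, 10, 13, 14, 15, 17, 18, 19}
0 is in the set.
1 is in the set.
2 is NOT in the set. This is the mex.
mex = 2

2


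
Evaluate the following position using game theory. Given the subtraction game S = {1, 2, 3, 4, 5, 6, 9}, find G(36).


The subtraction set is S = {1, 2, 3, 4, 5, 6, 9}.
G(k) = mex{ G(k - s) : s in S, s <= k }. We compute iteratively: G(0) = 0.
G(1) = mex({0}) = 1
G(2) = mex({0, 1}) = 2
G(3) = mex({0, 1, 2}) = 3
G(4) = mex({0, 1, 2, 3}) = 4
G(5) = mex({0, 1, 2, 3, 4}) = 5
G(6) = mex({0, 1, 2, 3, 4, 5}) = 6
G(7) = mex({1, 2, 3, 4, 5, 6}) = 0
G(8) = mex({0, 2, 3, 4, 5, 6}) = 1
G(9) = mex({0, 1, 3, 4, 5, 6}) = 2
G(10) = mex({0, 1, 2, 4, 5, 6}) = 3
G(11) = mex({0, 1, 2, 3, 5, 6}) = 4
G(12) = mex({0, 1, 2, 3, 4, 6}) = 5
G(13) = mex({0, 1, 2, 3, 4, 5}) = 6
G(14) = mex({1, 2, 3, 4, 5, 6}) = 0
G(15) = mex({0, 2, 3, 4, 5, 6}) = 1
Observe that G(7)..G(15) = 0, 1, 2, 3, 4, 5, 6, 0, 1 repeats G(0)..G(8) = 0, 1, 2, 3, 4, 5, 6, 0, 1.
For k >= max(S) = 9, G(k) is determined by the previous 9 values G(k-9)..G(k-1); a window of 9 consecutive values has recurred shifted by 7, so by induction G(k + 7) = G(k) for all k >= 0: the sequence is periodic from the start with period 7.
One period: G(0..6) = 0, 1, 2, 3, 4, 5, 6.
36 mod 7 = 1, so G(36) = G(1) = 1.

1


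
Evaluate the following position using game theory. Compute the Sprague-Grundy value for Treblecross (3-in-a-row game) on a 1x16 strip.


Treblecross: place X on empty cells; 3-in-a-row wins.
Playing within two cells of an existing X lets the opponent win at once, so sensible play treats the cells i-2..i+2 around each X as dead. The player left with no safe cell loses, so this is a normal-play take-away game on strips of safe cells.
Placing X at cell i (0-indexed) of a strip of k safe cells leaves independent strips of sizes max(0, i-2) and max(0, k-i-3). Hence G(k) = mex{ G(max(0,i-2)) XOR G(max(0,k-i-3)) : 0 <= i < k }, with G(0) = 0.
G(1): splits (0,0):0^0=0 -> mex({0}) = 1
G(2): splits (0,0):0^0=0 -> mex({0}) = 1
G(3): splits (0,0):0^0=0 -> mex({0}) = 1
G(4): splits (0,1):0^1=1 (0,0):0^0=0 -> mex({0, 1}) = 2
G(5): splits (0,2):0^1=1 (0,1):0^1=1 (0,0):0^0=0 -> mex({0, 1}) = 2
G(6) = mex({1}) = 0
G(7) = mex({0, 1, 2}) = 3
G(8) = mex({0, 1, 2}) = 3
G(9) = mex({0, 2}) = 1
G(10) = mex({0, 2, 3}) = 1
G(11) = mex({0, 3}) = 1
G(12) = mex({1, 3}) = 0
G(13) = mex({0, 1, 2, 3}) = 4
G(14) = mex({0, 1, 2}) = 3
G(15) = mex({0, 1, 2}) = 3
G(16) = mex({0, 1, 2, 4}) = 3
Therefore G(16) = 3.

3


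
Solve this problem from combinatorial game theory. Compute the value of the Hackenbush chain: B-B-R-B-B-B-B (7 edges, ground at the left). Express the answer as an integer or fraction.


Edges (from ground): B-B-R-B-B-B-B
By Berlekamp's sign-expansion rule, a Blue-Red Hackenbush stalk has the value of the surreal number whose sign sequence is the edge sequence with B -> + and R -> -.
Sign sequence: ++-++++
Trace the sign expansion in the surreal number tree, starting from 0:
Edge 1: B (sign +) -> bounds (0, +inf), value = 1
Edge 2: B (sign +) -> bounds (1, +inf), value = 2
Edge 3: R (sign -) -> bounds (1, 2), value = 3/2
Edge 4: B (sign +) -> bounds (3/2, 2), value = 7/4
Edge 5: B (sign +) -> bounds (7/4, 2), value = 15/8
Edge 6: B (sign +) -> bounds (15/8, 2), value = 31/16
Edge 7: B (sign +) -> bounds (31/16, 2), value = 63/32
Game value = 63/32

63/32


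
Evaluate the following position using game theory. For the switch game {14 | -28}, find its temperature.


The game is {14 | -28}, a switch {a | b} with numbers a > b.
Cooling {a | b} by t gives {a - t | b + t}, which stops being hot when a - t = b + t, i.e. at t = (a - b)/2. So the temperature of a switch is (a - b)/2.
Temperature = (Left option - Right option) / 2
= (14 - (-28)) / 2
= 42 / 2
= 21

21


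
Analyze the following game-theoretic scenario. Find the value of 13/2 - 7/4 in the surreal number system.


x = 13/2, y = 7/4
Converting to common denominator: 4
x = 26/4, y = 7/4
x - y = 13/2 - 7/4 = 19/4

19/4


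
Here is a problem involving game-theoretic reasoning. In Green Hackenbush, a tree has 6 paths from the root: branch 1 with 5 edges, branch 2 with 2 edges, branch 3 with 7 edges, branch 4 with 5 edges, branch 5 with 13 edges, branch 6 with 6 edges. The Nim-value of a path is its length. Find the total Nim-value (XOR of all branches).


The tree has 6 branches from the ground vertex.
In Green Hackenbush, the Nim-value of a simple path of length k is k.
Branch 1: length 5, Nim-value = 5
Branch 2: length 2, Nim-value = 2
Branch 3: length 7, Nim-value = 7
Branch 4: length 5, Nim-value = 5
Branch 5: length 13, Nim-value = 13
Branch 6: length 6, Nim-value = 6
Total Nim-value = XOR of all branch values:
0 XOR 5 = 5
5 XOR 2 = 7
7 XOR 7 = 0
0 XOR 5 = 5
5 XOR 13 = 8
8 XOR 6 = 14
Nim-value of the tree = 14

14


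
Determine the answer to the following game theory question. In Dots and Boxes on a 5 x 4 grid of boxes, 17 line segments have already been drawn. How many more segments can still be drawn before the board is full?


Grid: 5 x 4 boxes, i.e. 6 rows and 5 columns of dots.
Horizontal edges: (rows + 1) * cols = 6 * 4 = 24
Vertical edges: rows * (cols + 1) = 5 * 5 = 25
Total edges: 24 + 25 = 49
Edges drawn: 17
Remaining: 49 - 17 = 32

32


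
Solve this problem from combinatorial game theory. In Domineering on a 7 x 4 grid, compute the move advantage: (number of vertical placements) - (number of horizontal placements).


Board is 7 x 4 (rows x cols).
Left (vertical) placements: (rows-1) * cols = 6 * 4 = 24
Right (horizontal) placements: rows * (cols-1) = 7 * 3 = 21
Advantage = Left - Right = 24 - 21 = 3

3


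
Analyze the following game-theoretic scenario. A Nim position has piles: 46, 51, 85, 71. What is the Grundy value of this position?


We need the XOR (exclusive or) of all pile sizes.
After XOR-ing pile 1 (size 46): 0 XOR 46 = 46
After XOR-ing pile 2 (size 51): 46 XOR 51 = 29
After XOR-ing pile 3 (size 85): 29 XOR 85 = 72
After XOR-ing pile 4 (size 71): 72 XOR 71 = 15
The Nim-value of this position is 15.

15


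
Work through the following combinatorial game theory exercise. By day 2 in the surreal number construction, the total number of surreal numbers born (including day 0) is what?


Day 0: {|} = 0 is born. Count = 1.
Day n: the number of surreal numbers born by day n is 2^(n+1) - 1.
By day 0: 2^1 - 1 = 1
By day 1: 2^2 - 1 = 3
By day 2: 2^3 - 1 = 7
By day 2: 7 surreal numbers.

7


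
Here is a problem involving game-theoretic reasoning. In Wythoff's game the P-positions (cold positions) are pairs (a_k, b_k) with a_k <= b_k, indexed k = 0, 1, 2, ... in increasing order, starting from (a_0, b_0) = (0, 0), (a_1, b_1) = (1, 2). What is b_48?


By Wythoff's theorem, a_k = floor(k * phi) and b_k = floor(k * phi^2) = a_k + k, where phi = (1 + sqrt(5))/2 is the golden ratio.
phi = (1 + sqrt(5))/2 = 1.618034
phi^2 = phi + 1 = 2.618034
k = 48
k * phi^2 = 48 * 2.618034 = 125.665631
b_48 = floor(k * phi^2) = 125 (check: a_48 + k = 77 + 48 = 125)

125
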